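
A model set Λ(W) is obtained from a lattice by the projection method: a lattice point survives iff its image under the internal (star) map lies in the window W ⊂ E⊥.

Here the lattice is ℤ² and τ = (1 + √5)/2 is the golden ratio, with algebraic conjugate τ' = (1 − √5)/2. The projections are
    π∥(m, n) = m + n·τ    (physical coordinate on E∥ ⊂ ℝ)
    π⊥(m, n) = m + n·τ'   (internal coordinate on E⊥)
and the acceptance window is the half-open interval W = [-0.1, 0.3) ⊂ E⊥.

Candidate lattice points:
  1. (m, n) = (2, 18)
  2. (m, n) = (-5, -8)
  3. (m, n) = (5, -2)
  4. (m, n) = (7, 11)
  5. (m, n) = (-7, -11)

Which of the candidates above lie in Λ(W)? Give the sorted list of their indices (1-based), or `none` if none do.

2, 4

τ' = (1−√5)/2 ≈ -0.618034.
[1] lift (2,18): star map gives -9.124612; window check -0.1 ≤ -9.124612 < 0.3 is false → out
[2] lift (-5,-8): star map gives -0.055728; window check -0.1 ≤ -0.055728 < 0.3 is true → IN Λ
[3] lift (5,-2): star map gives 6.236068; window check -0.1 ≤ 6.236068 < 0.3 is false → out
[4] lift (7,11): star map gives 0.201626; window check -0.1 ≤ 0.201626 < 0.3 is true → IN Λ
[5] lift (-7,-11): star map gives -0.201626; window check -0.1 ≤ -0.201626 < 0.3 is false → out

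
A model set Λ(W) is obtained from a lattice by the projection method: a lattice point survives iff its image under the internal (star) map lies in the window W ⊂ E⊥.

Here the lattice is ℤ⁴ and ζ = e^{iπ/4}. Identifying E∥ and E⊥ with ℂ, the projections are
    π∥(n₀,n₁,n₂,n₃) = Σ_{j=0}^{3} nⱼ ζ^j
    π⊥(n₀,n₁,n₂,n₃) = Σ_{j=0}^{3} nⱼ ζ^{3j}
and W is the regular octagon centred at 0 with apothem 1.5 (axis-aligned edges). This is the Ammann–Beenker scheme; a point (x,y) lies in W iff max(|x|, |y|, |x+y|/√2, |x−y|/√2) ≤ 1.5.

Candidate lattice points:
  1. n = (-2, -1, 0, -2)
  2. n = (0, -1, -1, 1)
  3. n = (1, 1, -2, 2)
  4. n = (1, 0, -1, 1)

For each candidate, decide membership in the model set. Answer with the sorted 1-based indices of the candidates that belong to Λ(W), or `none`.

With ζ = e^{iπ/4} the internal vectors are ζ^0,ζ^3,ζ^6,ζ^9.
candidate 1: n = (-2, -1, 0, -2) → π⊥ ≈ (-2.70711, -2.12132); max(|x|,|y|,|x±y|/√2) = 3.41421 > 1.5 ⇒ ∉ W
candidate 2: n = (0, -1, -1, 1) → π⊥ ≈ (+1.41421, +1.00000); max(|x|,|y|,|x±y|/√2) = 1.70711 > 1.5 ⇒ ∉ W
candidate 3: n = (1, 1, -2, 2) → π⊥ ≈ (+1.70711, +4.12132); max(|x|,|y|,|x±y|/√2) = 4.12132 > 1.5 ⇒ ∉ W
candidate 4: n = (1, 0, -1, 1) → π⊥ ≈ (+1.70711, +1.70711); max(|x|,|y|,|x±y|/√2) = 2.41421 > 1.5 ⇒ ∉ W

none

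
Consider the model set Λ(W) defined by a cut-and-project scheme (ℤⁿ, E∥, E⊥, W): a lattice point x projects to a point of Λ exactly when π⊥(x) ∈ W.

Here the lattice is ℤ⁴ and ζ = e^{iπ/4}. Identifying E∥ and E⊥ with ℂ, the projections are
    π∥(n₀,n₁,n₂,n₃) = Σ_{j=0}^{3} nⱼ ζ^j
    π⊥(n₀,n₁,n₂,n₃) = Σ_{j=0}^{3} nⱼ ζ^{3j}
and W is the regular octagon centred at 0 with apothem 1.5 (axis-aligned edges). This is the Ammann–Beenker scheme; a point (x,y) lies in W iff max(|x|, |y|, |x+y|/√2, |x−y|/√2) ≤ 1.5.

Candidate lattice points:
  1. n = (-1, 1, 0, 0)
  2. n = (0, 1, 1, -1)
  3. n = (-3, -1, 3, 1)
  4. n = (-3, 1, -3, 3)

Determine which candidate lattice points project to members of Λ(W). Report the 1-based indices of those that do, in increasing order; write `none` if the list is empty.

π⊥(n) = n₀ + n₁ζ³ + n₂ζ⁶ + n₃ζ⁹ where ζ = e^{iπ/4}.
candidate 1: n = (-1, 1, 0, 0) → π⊥ ≈ (-1.707107, +0.707107); max(|x|,|y|,|x±y|/√2) = 1.707107 > 1.5 ⇒ ∉ W
candidate 2: n = (0, 1, 1, -1) → π⊥ ≈ (-1.414214, -1.000000); max(|x|,|y|,|x±y|/√2) = 1.707107 > 1.5 ⇒ ∉ W
candidate 3: n = (-3, -1, 3, 1) → π⊥ ≈ (-1.585786, -3.000000); max(|x|,|y|,|x±y|/√2) = 3.242641 > 1.5 ⇒ ∉ W
candidate 4: n = (-3, 1, -3, 3) → π⊥ ≈ (-1.585786, +5.828427); max(|x|,|y|,|x±y|/√2) = 5.828427 > 1.5 ⇒ ∉ W

none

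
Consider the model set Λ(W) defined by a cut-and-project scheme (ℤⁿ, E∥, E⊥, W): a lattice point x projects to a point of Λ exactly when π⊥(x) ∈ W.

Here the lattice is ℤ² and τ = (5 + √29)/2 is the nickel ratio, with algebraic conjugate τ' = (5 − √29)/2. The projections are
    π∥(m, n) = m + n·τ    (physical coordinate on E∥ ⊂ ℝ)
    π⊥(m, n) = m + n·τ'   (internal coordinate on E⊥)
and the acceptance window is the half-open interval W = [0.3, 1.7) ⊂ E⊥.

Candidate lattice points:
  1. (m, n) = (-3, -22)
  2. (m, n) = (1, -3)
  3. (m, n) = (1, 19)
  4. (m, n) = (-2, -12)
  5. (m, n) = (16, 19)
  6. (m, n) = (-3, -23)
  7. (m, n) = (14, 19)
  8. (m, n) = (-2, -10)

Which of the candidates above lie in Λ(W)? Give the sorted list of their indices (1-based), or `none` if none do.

1, 2, 4, 6

Compute τ' = (5−√29)/2 = -0.19258, so π⊥(m,n) = m -0.19258·n.
candidate 1: (m,n)=(-3,-22) → π∥ = -3-22·τ ≈ -117.23681, π⊥ = -3-22·τ' ≈ 1.23681 ∈ [0.3, 1.7) ⇒ IN Λ
candidate 2: (m,n)=(1,-3) → π∥ = 1-3·τ ≈ -14.57775, π⊥ = 1-3·τ' ≈ 1.57775 ∈ [0.3, 1.7) ⇒ IN Λ
candidate 3: (m,n)=(1,19) → π∥ = 1+19·τ ≈ 99.65907, π⊥ = 1+19·τ' ≈ -2.65907 ∉ [0.3, 1.7) ⇒ out
candidate 4: (m,n)=(-2,-12) → π∥ = -2-12·τ ≈ -64.31099, π⊥ = -2-12·τ' ≈ 0.31099 ∈ [0.3, 1.7) ⇒ IN Λ
candidate 5: (m,n)=(16,19) → π∥ = 16+19·τ ≈ 114.65907, π⊥ = 16+19·τ' ≈ 12.34093 ∉ [0.3, 1.7) ⇒ out
candidate 6: (m,n)=(-3,-23) → π∥ = -3-23·τ ≈ -122.42940, π⊥ = -3-23·τ' ≈ 1.42940 ∈ [0.3, 1.7) ⇒ IN Λ
candidate 7: (m,n)=(14,19) → π∥ = 14+19·τ ≈ 112.65907, π⊥ = 14+19·τ' ≈ 10.34093 ∉ [0.3, 1.7) ⇒ out
candidate 8: (m,n)=(-2,-10) → π∥ = -2-10·τ ≈ -53.92582, π⊥ = -2-10·τ' ≈ -0.07418 ∉ [0.3, 1.7) ⇒ out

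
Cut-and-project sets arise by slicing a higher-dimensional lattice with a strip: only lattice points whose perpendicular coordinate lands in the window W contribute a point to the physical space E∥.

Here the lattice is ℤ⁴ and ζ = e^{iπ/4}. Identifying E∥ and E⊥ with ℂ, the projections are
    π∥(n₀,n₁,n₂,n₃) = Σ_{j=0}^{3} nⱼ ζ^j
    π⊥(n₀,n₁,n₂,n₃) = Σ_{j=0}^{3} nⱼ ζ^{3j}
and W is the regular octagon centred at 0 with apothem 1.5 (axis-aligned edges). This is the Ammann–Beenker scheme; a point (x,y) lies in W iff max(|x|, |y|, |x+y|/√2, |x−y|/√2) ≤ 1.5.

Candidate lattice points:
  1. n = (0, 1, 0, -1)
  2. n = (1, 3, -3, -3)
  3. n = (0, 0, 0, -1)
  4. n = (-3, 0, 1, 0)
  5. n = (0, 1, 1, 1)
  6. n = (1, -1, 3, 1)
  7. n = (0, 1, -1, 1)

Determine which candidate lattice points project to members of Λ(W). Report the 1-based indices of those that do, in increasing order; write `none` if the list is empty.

π⊥(n) = n₀ + n₁ζ³ + n₂ζ⁶ + n₃ζ⁹ where ζ = e^{iπ/4}.
candidate 1: n = (0, 1, 0, -1) → π⊥ ≈ (-1.41421, +0.00000); max(|x|,|y|,|x±y|/√2) = 1.41421 ≤ 1.5 ⇒ ∈ W
candidate 2: n = (1, 3, -3, -3) → π⊥ ≈ (-3.24264, +3.00000); max(|x|,|y|,|x±y|/√2) = 4.41421 > 1.5 ⇒ ∉ W
candidate 3: n = (0, 0, 0, -1) → π⊥ ≈ (-0.70711, -0.70711); max(|x|,|y|,|x±y|/√2) = 1.00000 ≤ 1.5 ⇒ ∈ W
candidate 4: n = (-3, 0, 1, 0) → π⊥ ≈ (-3.00000, -1.00000); max(|x|,|y|,|x±y|/√2) = 3.00000 > 1.5 ⇒ ∉ W
candidate 5: n = (0, 1, 1, 1) → π⊥ ≈ (+0.00000, +0.41421); max(|x|,|y|,|x±y|/√2) = 0.41421 ≤ 1.5 ⇒ ∈ W
candidate 6: n = (1, -1, 3, 1) → π⊥ ≈ (+2.41421, -3.00000); max(|x|,|y|,|x±y|/√2) = 3.82843 > 1.5 ⇒ ∉ W
candidate 7: n = (0, 1, -1, 1) → π⊥ ≈ (+0.00000, +2.41421); max(|x|,|y|,|x±y|/√2) = 2.41421 > 1.5 ⇒ ∉ W

1, 3, 5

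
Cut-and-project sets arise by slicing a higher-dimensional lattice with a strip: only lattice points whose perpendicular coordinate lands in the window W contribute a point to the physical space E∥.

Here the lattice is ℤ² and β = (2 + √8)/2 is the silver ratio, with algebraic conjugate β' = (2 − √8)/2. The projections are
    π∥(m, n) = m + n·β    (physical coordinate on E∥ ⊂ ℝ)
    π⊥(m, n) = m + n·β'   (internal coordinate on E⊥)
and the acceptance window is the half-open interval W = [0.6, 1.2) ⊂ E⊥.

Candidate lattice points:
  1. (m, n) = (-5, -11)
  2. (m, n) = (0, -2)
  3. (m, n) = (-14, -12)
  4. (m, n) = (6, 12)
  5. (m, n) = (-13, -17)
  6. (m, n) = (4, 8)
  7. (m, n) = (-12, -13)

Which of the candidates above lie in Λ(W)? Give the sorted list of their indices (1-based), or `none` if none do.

2, 4, 6

β' = (2−√8)/2 ≈ -0.41421.
#1 (-5,-11): internal coord -5 + (-11)·β' = -0.44365; -0.44365 ∉ [0.6, 1.2) → out
#2 (0,-2): internal coord 0 + (-2)·β' = +0.82843; +0.82843 ∈ [0.6, 1.2) → IN Λ
#3 (-14,-12): internal coord -14 + (-12)·β' = -9.02944; -9.02944 ∉ [0.6, 1.2) → out
#4 (6,12): internal coord 6 + (12)·β' = +1.02944; +1.02944 ∈ [0.6, 1.2) → IN Λ
#5 (-13,-17): internal coord -13 + (-17)·β' = -5.95837; -5.95837 ∉ [0.6, 1.2) → out
#6 (4,8): internal coord 4 + (8)·β' = +0.68629; +0.68629 ∈ [0.6, 1.2) → IN Λ
#7 (-12,-13): internal coord -12 + (-13)·β' = -6.61522; -6.61522 ∉ [0.6, 1.2) → out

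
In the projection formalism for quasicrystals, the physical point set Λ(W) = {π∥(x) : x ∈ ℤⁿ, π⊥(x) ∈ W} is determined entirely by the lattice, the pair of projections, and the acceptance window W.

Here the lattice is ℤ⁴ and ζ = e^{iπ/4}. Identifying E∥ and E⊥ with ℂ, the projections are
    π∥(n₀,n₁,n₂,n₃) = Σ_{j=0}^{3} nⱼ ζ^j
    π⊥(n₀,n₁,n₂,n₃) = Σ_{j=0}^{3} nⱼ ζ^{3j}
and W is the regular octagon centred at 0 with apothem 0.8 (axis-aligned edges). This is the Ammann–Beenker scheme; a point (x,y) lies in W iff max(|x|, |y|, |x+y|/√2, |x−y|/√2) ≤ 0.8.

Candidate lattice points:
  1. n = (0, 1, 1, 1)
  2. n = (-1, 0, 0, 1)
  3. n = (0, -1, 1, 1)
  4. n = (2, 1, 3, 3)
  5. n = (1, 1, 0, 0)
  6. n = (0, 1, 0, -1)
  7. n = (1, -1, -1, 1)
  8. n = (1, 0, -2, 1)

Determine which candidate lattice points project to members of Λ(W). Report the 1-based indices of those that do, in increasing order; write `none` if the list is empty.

1, 2, 5

Internal map: ζ^{3j} for j=0..3 gives (1,0), (−√2/2,√2/2), (0,−1), (√2/2,√2/2).
#1 (0, 1, 1, 1): internal (0.0000, 0.4142); octagon support 0.4142 vs apothem 0.8 → ∈ W
#2 (-1, 0, 0, 1): internal (-0.2929, 0.7071); octagon support 0.7071 vs apothem 0.8 → ∈ W
#3 (0, -1, 1, 1): internal (1.4142, -1.0000); octagon support 1.7071 vs apothem 0.8 → ∉ W
#4 (2, 1, 3, 3): internal (3.4142, -0.1716); octagon support 3.4142 vs apothem 0.8 → ∉ W
#5 (1, 1, 0, 0): internal (0.2929, 0.7071); octagon support 0.7071 vs apothem 0.8 → ∈ W
#6 (0, 1, 0, -1): internal (-1.4142, 0.0000); octagon support 1.4142 vs apothem 0.8 → ∉ W
#7 (1, -1, -1, 1): internal (2.4142, 1.0000); octagon support 2.4142 vs apothem 0.8 → ∉ W
#8 (1, 0, -2, 1): internal (1.7071, 2.7071); octagon support 3.1213 vs apothem 0.8 → ∉ W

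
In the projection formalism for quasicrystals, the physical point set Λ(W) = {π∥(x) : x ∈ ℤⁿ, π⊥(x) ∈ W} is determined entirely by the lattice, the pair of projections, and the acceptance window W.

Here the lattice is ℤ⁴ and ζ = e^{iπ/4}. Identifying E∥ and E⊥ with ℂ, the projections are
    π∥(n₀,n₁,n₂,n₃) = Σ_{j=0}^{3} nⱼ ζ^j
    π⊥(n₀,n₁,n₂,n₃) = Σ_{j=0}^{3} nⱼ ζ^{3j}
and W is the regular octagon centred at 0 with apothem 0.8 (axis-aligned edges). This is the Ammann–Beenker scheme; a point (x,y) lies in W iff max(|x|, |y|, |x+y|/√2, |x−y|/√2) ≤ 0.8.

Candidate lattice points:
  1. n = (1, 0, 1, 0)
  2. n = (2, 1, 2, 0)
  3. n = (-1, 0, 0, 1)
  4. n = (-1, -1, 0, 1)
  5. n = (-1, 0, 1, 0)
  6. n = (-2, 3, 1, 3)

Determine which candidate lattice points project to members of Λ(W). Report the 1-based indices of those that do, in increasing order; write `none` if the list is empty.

Internal map: ζ^{3j} for j=0..3 gives (1,0), (−√2/2,√2/2), (0,−1), (√2/2,√2/2).
#1 (1, 0, 1, 0): internal (1.00000, -1.00000); octagon support 1.41421 vs apothem 0.8 → ∉ W
#2 (2, 1, 2, 0): internal (1.29289, -1.29289); octagon support 1.82843 vs apothem 0.8 → ∉ W
#3 (-1, 0, 0, 1): internal (-0.29289, 0.70711); octagon support 0.70711 vs apothem 0.8 → ∈ W
#4 (-1, -1, 0, 1): internal (0.41421, 0.00000); octagon support 0.41421 vs apothem 0.8 → ∈ W
#5 (-1, 0, 1, 0): internal (-1.00000, -1.00000); octagon support 1.41421 vs apothem 0.8 → ∉ W
#6 (-2, 3, 1, 3): internal (-2.00000, 3.24264); octagon support 3.70711 vs apothem 0.8 → ∉ W

3, 4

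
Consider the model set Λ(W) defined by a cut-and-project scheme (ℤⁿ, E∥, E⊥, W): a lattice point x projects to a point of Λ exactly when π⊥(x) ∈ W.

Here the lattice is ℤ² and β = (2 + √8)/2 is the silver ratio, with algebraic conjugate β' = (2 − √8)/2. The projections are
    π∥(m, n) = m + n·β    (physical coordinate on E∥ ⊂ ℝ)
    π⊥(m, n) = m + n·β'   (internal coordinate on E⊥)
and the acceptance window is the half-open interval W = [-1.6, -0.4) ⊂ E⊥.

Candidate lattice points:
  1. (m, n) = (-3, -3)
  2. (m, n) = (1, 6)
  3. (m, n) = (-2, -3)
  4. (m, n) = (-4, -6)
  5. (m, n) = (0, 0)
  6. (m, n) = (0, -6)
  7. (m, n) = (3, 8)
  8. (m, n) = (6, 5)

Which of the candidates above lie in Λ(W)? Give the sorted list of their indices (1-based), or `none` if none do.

2, 3, 4

Compute β' = (2−√8)/2 = -0.41421, so π⊥(m,n) = m -0.41421·n.
#1 (-3,-3): internal coord -3 + (-3)·β' = -1.75736; -1.75736 ∉ [-1.6, -0.4) → out
#2 (1,6): internal coord 1 + (6)·β' = -1.48528; -1.48528 ∈ [-1.6, -0.4) → IN Λ
#3 (-2,-3): internal coord -2 + (-3)·β' = -0.75736; -0.75736 ∈ [-1.6, -0.4) → IN Λ
#4 (-4,-6): internal coord -4 + (-6)·β' = -1.51472; -1.51472 ∈ [-1.6, -0.4) → IN Λ
#5 (0,0): internal coord 0 + (0)·β' = +0.00000; +0.00000 ∉ [-1.6, -0.4) → out
#6 (0,-6): internal coord 0 + (-6)·β' = +2.48528; +2.48528 ∉ [-1.6, -0.4) → out
#7 (3,8): internal coord 3 + (8)·β' = -0.31371; -0.31371 ∉ [-1.6, -0.4) → out
#8 (6,5): internal coord 6 + (5)·β' = +3.92893; +3.92893 ∉ [-1.6, -0.4) → out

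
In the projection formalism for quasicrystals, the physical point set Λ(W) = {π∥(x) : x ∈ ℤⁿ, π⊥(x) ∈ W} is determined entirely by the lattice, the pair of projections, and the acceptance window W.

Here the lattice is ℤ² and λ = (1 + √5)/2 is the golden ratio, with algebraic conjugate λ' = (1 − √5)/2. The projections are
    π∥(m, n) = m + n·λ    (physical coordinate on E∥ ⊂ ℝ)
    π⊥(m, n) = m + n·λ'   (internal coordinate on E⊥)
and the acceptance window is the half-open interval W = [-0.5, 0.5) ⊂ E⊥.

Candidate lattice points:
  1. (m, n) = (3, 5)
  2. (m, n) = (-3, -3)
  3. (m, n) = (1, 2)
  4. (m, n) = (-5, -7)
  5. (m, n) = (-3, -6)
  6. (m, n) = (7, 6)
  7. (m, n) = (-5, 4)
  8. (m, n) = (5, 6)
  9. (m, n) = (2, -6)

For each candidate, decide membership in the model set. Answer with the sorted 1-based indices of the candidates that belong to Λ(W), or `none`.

1, 3

λ' = (1−√5)/2 ≈ -0.6180.
#1 (3,5): internal coord 3 + (5)·λ' = -0.0902; -0.0902 ∈ [-0.5, 0.5) → IN Λ
#2 (-3,-3): internal coord -3 + (-3)·λ' = -1.1459; -1.1459 ∉ [-0.5, 0.5) → out
#3 (1,2): internal coord 1 + (2)·λ' = -0.2361; -0.2361 ∈ [-0.5, 0.5) → IN Λ
#4 (-5,-7): internal coord -5 + (-7)·λ' = -0.6738; -0.6738 ∉ [-0.5, 0.5) → out
#5 (-3,-6): internal coord -3 + (-6)·λ' = +0.7082; +0.7082 ∉ [-0.5, 0.5) → out
#6 (7,6): internal coord 7 + (6)·λ' = +3.2918; +3.2918 ∉ [-0.5, 0.5) → out
#7 (-5,4): internal coord -5 + (4)·λ' = -7.4721; -7.4721 ∉ [-0.5, 0.5) → out
#8 (5,6): internal coord 5 + (6)·λ' = +1.2918; +1.2918 ∉ [-0.5, 0.5) → out
#9 (2,-6): internal coord 2 + (-6)·λ' = +5.7082; +5.7082 ∉ [-0.5, 0.5) → out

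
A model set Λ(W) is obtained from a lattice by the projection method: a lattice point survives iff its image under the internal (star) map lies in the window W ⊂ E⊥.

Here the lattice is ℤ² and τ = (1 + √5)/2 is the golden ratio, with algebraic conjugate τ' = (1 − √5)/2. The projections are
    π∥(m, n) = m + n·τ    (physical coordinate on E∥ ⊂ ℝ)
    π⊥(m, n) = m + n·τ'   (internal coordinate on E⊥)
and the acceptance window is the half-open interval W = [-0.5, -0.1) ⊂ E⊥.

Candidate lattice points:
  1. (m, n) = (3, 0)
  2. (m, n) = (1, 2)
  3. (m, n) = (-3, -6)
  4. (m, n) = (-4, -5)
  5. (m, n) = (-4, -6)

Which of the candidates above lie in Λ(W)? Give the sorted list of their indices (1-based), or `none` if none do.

Numerically τ ≈ 1.618034 and τ' = −1/τ ≈ -0.618034.
#1 (3,0): internal coord 3 + (0)·τ' = +3.000000; +3.000000 ∉ [-0.5, -0.1) → out
#2 (1,2): internal coord 1 + (2)·τ' = -0.236068; -0.236068 ∈ [-0.5, -0.1) → IN Λ
#3 (-3,-6): internal coord -3 + (-6)·τ' = +0.708204; +0.708204 ∉ [-0.5, -0.1) → out
#4 (-4,-5): internal coord -4 + (-5)·τ' = -0.909830; -0.909830 ∉ [-0.5, -0.1) → out
#5 (-4,-6): internal coord -4 + (-6)·τ' = -0.291796; -0.291796 ∈ [-0.5, -0.1) → IN Λ

2, 5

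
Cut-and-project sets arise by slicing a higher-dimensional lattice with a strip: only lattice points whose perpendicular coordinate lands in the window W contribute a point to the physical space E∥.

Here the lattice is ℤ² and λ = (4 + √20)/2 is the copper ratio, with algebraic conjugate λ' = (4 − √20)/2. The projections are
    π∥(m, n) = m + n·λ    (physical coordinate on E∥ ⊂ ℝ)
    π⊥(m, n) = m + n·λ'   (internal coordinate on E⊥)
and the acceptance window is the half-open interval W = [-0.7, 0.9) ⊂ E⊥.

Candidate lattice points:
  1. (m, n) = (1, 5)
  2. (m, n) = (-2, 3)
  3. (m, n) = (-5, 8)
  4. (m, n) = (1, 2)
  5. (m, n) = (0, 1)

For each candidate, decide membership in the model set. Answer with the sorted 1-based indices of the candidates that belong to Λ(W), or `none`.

Numerically λ ≈ 4.2361 and λ' = −1/λ ≈ -0.2361.
candidate 1: (m,n)=(1,5) → π∥ = 1+5·λ ≈ 22.1803, π⊥ = 1+5·λ' ≈ -0.1803 ∈ [-0.7, 0.9) ⇒ IN Λ
candidate 2: (m,n)=(-2,3) → π∥ = -2+3·λ ≈ 10.7082, π⊥ = -2+3·λ' ≈ -2.7082 ∉ [-0.7, 0.9) ⇒ out
candidate 3: (m,n)=(-5,8) → π∥ = -5+8·λ ≈ 28.8885, π⊥ = -5+8·λ' ≈ -6.8885 ∉ [-0.7, 0.9) ⇒ out
candidate 4: (m,n)=(1,2) → π∥ = 1+2·λ ≈ 9.4721, π⊥ = 1+2·λ' ≈ 0.5279 ∈ [-0.7, 0.9) ⇒ IN Λ
candidate 5: (m,n)=(0,1) → π∥ = 0+1·λ ≈ 4.2361, π⊥ = 0+1·λ' ≈ -0.2361 ∈ [-0.7, 0.9) ⇒ IN Λ

1, 4, 5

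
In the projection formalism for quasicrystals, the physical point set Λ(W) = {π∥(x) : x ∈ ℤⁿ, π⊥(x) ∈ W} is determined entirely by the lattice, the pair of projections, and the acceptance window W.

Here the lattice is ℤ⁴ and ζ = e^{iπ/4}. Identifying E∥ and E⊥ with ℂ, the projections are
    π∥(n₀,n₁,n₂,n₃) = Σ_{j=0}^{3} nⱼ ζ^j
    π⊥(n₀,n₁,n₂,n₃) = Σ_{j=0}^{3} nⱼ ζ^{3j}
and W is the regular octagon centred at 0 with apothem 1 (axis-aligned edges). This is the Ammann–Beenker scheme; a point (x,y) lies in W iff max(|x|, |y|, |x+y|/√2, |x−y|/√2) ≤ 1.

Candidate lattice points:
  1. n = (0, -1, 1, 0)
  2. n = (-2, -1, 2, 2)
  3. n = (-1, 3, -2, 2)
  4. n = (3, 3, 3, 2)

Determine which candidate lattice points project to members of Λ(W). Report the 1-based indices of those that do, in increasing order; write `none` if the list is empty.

none

With ζ = e^{iπ/4} the internal vectors are ζ^0,ζ^3,ζ^6,ζ^9.
candidate 1: n = (0, -1, 1, 0) → π⊥ ≈ (+0.70711, -1.70711); max(|x|,|y|,|x±y|/√2) = 1.70711 > 1 ⇒ ∉ W
candidate 2: n = (-2, -1, 2, 2) → π⊥ ≈ (+0.12132, -1.29289); max(|x|,|y|,|x±y|/√2) = 1.29289 > 1 ⇒ ∉ W
candidate 3: n = (-1, 3, -2, 2) → π⊥ ≈ (-1.70711, +5.53553); max(|x|,|y|,|x±y|/√2) = 5.53553 > 1 ⇒ ∉ W
candidate 4: n = (3, 3, 3, 2) → π⊥ ≈ (+2.29289, +0.53553); max(|x|,|y|,|x±y|/√2) = 2.29289 > 1 ⇒ ∉ W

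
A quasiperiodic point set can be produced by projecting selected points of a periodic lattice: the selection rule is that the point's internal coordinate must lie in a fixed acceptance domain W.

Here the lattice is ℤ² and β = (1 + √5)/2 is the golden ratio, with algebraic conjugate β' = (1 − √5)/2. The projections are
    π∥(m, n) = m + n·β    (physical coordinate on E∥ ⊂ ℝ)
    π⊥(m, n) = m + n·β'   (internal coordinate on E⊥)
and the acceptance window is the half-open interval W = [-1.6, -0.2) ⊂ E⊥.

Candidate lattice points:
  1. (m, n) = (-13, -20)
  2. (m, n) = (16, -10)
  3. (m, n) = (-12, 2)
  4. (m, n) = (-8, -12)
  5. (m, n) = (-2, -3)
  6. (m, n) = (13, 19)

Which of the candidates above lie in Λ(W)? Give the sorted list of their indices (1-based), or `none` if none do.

Numerically β ≈ 1.6180 and β' = −1/β ≈ -0.6180.
#1 (-13,-20): internal coord -13 + (-20)·β' = -0.6393; -0.6393 ∈ [-1.6, -0.2) → IN Λ
#2 (16,-10): internal coord 16 + (-10)·β' = +22.1803; +22.1803 ∉ [-1.6, -0.2) → out
#3 (-12,2): internal coord -12 + (2)·β' = -13.2361; -13.2361 ∉ [-1.6, -0.2) → out
#4 (-8,-12): internal coord -8 + (-12)·β' = -0.5836; -0.5836 ∈ [-1.6, -0.2) → IN Λ
#5 (-2,-3): internal coord -2 + (-3)·β' = -0.1459; -0.1459 ∉ [-1.6, -0.2) → out
#6 (13,19): internal coord 13 + (19)·β' = +1.2574; +1.2574 ∉ [-1.6, -0.2) → out

1, 4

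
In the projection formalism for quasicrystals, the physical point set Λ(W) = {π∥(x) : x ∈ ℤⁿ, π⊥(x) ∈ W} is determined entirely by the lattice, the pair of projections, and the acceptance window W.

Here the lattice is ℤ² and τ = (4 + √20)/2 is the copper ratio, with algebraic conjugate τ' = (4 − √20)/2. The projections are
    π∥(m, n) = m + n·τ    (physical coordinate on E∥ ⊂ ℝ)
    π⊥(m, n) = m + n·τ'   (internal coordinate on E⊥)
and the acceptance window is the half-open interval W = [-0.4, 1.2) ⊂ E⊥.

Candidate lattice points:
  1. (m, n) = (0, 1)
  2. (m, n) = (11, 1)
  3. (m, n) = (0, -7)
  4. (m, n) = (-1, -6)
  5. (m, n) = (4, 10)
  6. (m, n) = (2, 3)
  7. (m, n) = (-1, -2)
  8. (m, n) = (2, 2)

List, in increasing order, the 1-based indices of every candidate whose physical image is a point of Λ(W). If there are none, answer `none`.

τ' = (4−√20)/2 ≈ -0.23607.
#1 (0,1): internal coord 0 + (1)·τ' = -0.23607; -0.23607 ∈ [-0.4, 1.2) → IN Λ
#2 (11,1): internal coord 11 + (1)·τ' = +10.76393; +10.76393 ∉ [-0.4, 1.2) → out
#3 (0,-7): internal coord 0 + (-7)·τ' = +1.65248; +1.65248 ∉ [-0.4, 1.2) → out
#4 (-1,-6): internal coord -1 + (-6)·τ' = +0.41641; +0.41641 ∈ [-0.4, 1.2) → IN Λ
#5 (4,10): internal coord 4 + (10)·τ' = +1.63932; +1.63932 ∉ [-0.4, 1.2) → out
#6 (2,3): internal coord 2 + (3)·τ' = +1.29180; +1.29180 ∉ [-0.4, 1.2) → out
#7 (-1,-2): internal coord -1 + (-2)·τ' = -0.52786; -0.52786 ∉ [-0.4, 1.2) → out
#8 (2,2): internal coord 2 + (2)·τ' = +1.52786; +1.52786 ∉ [-0.4, 1.2) → out

1, 4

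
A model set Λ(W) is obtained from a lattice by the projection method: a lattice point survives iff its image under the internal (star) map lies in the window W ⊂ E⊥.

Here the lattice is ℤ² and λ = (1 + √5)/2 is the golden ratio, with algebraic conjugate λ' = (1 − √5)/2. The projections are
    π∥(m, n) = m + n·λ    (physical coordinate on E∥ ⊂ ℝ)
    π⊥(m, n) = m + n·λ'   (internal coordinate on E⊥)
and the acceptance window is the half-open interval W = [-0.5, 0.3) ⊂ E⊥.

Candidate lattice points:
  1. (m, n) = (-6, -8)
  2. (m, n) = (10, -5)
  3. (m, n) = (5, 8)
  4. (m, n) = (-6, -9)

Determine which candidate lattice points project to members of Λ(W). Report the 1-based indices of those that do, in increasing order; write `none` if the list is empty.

3, 4

λ' = (1−√5)/2 ≈ -0.618034.
[1] lift (-6,-8): star map gives -1.055728; window check -0.5 ≤ -1.055728 < 0.3 is false → out
[2] lift (10,-5): star map gives 13.090170; window check -0.5 ≤ 13.090170 < 0.3 is false → out
[3] lift (5,8): star map gives 0.055728; window check -0.5 ≤ 0.055728 < 0.3 is true → IN Λ
[4] lift (-6,-9): star map gives -0.437694; window check -0.5 ≤ -0.437694 < 0.3 is true → IN Λ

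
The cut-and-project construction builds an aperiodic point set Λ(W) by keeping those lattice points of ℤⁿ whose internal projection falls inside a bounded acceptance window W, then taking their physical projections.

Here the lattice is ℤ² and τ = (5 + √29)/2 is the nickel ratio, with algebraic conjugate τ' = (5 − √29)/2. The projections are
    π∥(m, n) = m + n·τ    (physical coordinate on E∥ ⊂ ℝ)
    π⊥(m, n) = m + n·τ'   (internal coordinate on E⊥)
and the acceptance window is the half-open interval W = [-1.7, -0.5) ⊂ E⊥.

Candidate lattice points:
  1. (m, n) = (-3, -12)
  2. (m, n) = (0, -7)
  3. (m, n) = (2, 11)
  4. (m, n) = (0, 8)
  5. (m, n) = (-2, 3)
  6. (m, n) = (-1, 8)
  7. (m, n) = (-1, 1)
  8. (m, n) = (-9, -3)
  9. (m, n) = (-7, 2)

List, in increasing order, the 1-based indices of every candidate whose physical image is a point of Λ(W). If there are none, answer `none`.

1, 4, 7

Numerically τ ≈ 5.192582 and τ' = −1/τ ≈ -0.192582.
[1] lift (-3,-12): star map gives -0.689011; window check -1.7 ≤ -0.689011 < -0.5 is true → IN Λ
[2] lift (0,-7): star map gives 1.348077; window check -1.7 ≤ 1.348077 < -0.5 is false → out
[3] lift (2,11): star map gives -0.118406; window check -1.7 ≤ -0.118406 < -0.5 is false → out
[4] lift (0,8): star map gives -1.540659; window check -1.7 ≤ -1.540659 < -0.5 is true → IN Λ
[5] lift (-2,3): star map gives -2.577747; window check -1.7 ≤ -2.577747 < -0.5 is false → out
[6] lift (-1,8): star map gives -2.540659; window check -1.7 ≤ -2.540659 < -0.5 is false → out
[7] lift (-1,1): star map gives -1.192582; window check -1.7 ≤ -1.192582 < -0.5 is true → IN Λ
[8] lift (-9,-3): star map gives -8.422253; window check -1.7 ≤ -8.422253 < -0.5 is false → out
[9] lift (-7,2): star map gives -7.385165; window check -1.7 ≤ -7.385165 < -0.5 is false → out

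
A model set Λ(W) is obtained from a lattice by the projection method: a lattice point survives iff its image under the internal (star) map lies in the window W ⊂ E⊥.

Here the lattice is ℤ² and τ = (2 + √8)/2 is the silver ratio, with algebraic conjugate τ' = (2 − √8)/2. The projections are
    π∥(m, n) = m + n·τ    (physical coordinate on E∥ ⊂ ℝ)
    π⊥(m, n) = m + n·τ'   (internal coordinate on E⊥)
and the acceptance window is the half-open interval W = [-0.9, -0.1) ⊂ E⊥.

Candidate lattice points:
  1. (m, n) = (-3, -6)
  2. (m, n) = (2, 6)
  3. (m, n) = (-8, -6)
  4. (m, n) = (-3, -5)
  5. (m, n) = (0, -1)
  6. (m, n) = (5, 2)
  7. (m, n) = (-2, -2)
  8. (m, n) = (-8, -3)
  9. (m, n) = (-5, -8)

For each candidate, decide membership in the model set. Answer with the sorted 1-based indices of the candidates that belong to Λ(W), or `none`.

1, 2

τ' = (2−√8)/2 ≈ -0.414214.
[1] lift (-3,-6): star map gives -0.514719; window check -0.9 ≤ -0.514719 < -0.1 is true → IN Λ
[2] lift (2,6): star map gives -0.485281; window check -0.9 ≤ -0.485281 < -0.1 is true → IN Λ
[3] lift (-8,-6): star map gives -5.514719; window check -0.9 ≤ -5.514719 < -0.1 is false → out
[4] lift (-3,-5): star map gives -0.928932; window check -0.9 ≤ -0.928932 < -0.1 is false → out
[5] lift (0,-1): star map gives 0.414214; window check -0.9 ≤ 0.414214 < -0.1 is false → out
[6] lift (5,2): star map gives 4.171573; window check -0.9 ≤ 4.171573 < -0.1 is false → out
[7] lift (-2,-2): star map gives -1.171573; window check -0.9 ≤ -1.171573 < -0.1 is false → out
[8] lift (-8,-3): star map gives -6.757359; window check -0.9 ≤ -6.757359 < -0.1 is false → out
[9] lift (-5,-8): star map gives -1.686292; window check -0.9 ≤ -1.686292 < -0.1 is false → out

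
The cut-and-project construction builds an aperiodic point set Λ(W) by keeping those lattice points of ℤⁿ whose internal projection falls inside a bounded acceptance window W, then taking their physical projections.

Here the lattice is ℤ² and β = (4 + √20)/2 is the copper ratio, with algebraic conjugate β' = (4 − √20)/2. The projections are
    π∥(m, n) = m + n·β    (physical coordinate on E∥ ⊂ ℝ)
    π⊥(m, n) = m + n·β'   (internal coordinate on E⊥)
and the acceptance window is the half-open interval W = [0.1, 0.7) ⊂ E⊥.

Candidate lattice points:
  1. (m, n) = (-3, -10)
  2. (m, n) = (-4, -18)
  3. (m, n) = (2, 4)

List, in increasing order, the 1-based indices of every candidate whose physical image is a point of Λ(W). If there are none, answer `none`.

Compute β' = (4−√20)/2 = -0.2361, so π⊥(m,n) = m -0.2361·n.
candidate 1: (m,n)=(-3,-10) → π∥ = -3-10·β ≈ -45.3607, π⊥ = -3-10·β' ≈ -0.6393 ∉ [0.1, 0.7) ⇒ out
candidate 2: (m,n)=(-4,-18) → π∥ = -4-18·β ≈ -80.2492, π⊥ = -4-18·β' ≈ 0.2492 ∈ [0.1, 0.7) ⇒ IN Λ
candidate 3: (m,n)=(2,4) → π∥ = 2+4·β ≈ 18.9443, π⊥ = 2+4·β' ≈ 1.0557 ∉ [0.1, 0.7) ⇒ out

2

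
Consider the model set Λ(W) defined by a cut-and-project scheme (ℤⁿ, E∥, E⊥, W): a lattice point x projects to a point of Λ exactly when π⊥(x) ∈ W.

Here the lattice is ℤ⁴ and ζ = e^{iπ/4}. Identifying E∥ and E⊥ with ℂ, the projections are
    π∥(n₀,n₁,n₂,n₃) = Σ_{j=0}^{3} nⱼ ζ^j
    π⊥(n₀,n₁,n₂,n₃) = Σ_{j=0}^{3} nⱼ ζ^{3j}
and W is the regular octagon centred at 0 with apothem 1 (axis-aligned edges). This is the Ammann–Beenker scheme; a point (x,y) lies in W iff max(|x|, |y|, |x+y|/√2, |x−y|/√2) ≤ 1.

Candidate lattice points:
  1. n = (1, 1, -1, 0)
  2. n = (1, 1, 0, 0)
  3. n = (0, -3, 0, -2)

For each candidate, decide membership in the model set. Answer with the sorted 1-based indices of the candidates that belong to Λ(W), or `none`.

With ζ = e^{iπ/4} the internal vectors are ζ^0,ζ^3,ζ^6,ζ^9.
#1 (1, 1, -1, 0): internal (0.2929, 1.7071); octagon support 1.7071 vs apothem 1 → ∉ W
#2 (1, 1, 0, 0): internal (0.2929, 0.7071); octagon support 0.7071 vs apothem 1 → ∈ W
#3 (0, -3, 0, -2): internal (0.7071, -3.5355); octagon support 3.5355 vs apothem 1 → ∉ W

2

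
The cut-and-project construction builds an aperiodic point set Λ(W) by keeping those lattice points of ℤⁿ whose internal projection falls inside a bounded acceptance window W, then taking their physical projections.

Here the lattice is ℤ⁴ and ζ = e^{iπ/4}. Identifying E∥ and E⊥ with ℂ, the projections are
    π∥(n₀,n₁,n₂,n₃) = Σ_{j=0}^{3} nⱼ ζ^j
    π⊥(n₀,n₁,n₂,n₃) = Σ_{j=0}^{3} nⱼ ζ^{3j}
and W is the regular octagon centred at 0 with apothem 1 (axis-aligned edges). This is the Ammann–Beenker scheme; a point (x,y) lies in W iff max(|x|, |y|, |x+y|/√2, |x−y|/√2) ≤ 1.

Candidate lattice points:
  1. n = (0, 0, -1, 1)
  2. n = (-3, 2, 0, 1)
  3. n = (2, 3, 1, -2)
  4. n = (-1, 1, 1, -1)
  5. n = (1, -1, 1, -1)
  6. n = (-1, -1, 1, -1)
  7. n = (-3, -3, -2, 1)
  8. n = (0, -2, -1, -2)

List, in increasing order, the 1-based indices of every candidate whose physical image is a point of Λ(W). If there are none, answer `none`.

7

With ζ = e^{iπ/4} the internal vectors are ζ^0,ζ^3,ζ^6,ζ^9.
#1 (0, 0, -1, 1): internal (0.7071, 1.7071); octagon support 1.7071 vs apothem 1 → ∉ W
#2 (-3, 2, 0, 1): internal (-3.7071, 2.1213); octagon support 4.1213 vs apothem 1 → ∉ W
#3 (2, 3, 1, -2): internal (-1.5355, -0.2929); octagon support 1.5355 vs apothem 1 → ∉ W
#4 (-1, 1, 1, -1): internal (-2.4142, -1.0000); octagon support 2.4142 vs apothem 1 → ∉ W
#5 (1, -1, 1, -1): internal (1.0000, -2.4142); octagon support 2.4142 vs apothem 1 → ∉ W
#6 (-1, -1, 1, -1): internal (-1.0000, -2.4142); octagon support 2.4142 vs apothem 1 → ∉ W
#7 (-3, -3, -2, 1): internal (-0.1716, 0.5858); octagon support 0.5858 vs apothem 1 → ∈ W
#8 (0, -2, -1, -2): internal (0.0000, -1.8284); octagon support 1.8284 vs apothem 1 → ∉ W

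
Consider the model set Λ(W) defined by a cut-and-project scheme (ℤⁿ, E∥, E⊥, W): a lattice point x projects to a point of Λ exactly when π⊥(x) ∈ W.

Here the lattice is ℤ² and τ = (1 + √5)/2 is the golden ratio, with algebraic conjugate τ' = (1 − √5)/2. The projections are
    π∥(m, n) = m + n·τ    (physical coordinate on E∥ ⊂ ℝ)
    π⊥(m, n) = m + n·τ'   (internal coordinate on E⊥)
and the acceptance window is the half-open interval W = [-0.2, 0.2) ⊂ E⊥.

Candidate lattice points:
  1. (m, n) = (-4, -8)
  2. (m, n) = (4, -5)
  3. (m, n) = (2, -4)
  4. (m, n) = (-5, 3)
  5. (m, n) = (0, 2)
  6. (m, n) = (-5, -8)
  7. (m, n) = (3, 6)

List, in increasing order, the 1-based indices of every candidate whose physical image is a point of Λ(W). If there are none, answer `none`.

6

τ' = (1−√5)/2 ≈ -0.618034.
[1] lift (-4,-8): star map gives 0.944272; window check -0.2 ≤ 0.944272 < 0.2 is false → out
[2] lift (4,-5): star map gives 7.090170; window check -0.2 ≤ 7.090170 < 0.2 is false → out
[3] lift (2,-4): star map gives 4.472136; window check -0.2 ≤ 4.472136 < 0.2 is false → out
[4] lift (-5,3): star map gives -6.854102; window check -0.2 ≤ -6.854102 < 0.2 is false → out
[5] lift (0,2): star map gives -1.236068; window check -0.2 ≤ -1.236068 < 0.2 is false → out
[6] lift (-5,-8): star map gives -0.055728; window check -0.2 ≤ -0.055728 < 0.2 is true → IN Λ
[7] lift (3,6): star map gives -0.708204; window check -0.2 ≤ -0.708204 < 0.2 is false → out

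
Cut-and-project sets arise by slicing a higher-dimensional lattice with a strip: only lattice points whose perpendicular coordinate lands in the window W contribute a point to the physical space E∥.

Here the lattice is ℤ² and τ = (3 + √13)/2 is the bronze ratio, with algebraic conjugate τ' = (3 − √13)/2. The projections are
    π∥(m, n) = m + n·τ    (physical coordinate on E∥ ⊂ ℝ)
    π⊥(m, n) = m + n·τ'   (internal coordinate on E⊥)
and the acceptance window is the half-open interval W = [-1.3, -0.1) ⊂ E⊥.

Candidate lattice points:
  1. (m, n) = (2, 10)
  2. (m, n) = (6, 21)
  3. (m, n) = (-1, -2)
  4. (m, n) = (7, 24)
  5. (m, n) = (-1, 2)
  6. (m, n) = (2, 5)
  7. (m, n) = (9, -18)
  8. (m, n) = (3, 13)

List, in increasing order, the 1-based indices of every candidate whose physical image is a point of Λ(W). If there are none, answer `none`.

1, 2, 3, 4, 8

Compute τ' = (3−√13)/2 = -0.302776, so π⊥(m,n) = m -0.302776·n.
candidate 1: (m,n)=(2,10) → π∥ = 2+10·τ ≈ 35.027756, π⊥ = 2+10·τ' ≈ -1.027756 ∈ [-1.3, -0.1) ⇒ IN Λ
candidate 2: (m,n)=(6,21) → π∥ = 6+21·τ ≈ 75.358288, π⊥ = 6+21·τ' ≈ -0.358288 ∈ [-1.3, -0.1) ⇒ IN Λ
candidate 3: (m,n)=(-1,-2) → π∥ = -1-2·τ ≈ -7.605551, π⊥ = -1-2·τ' ≈ -0.394449 ∈ [-1.3, -0.1) ⇒ IN Λ
candidate 4: (m,n)=(7,24) → π∥ = 7+24·τ ≈ 86.266615, π⊥ = 7+24·τ' ≈ -0.266615 ∈ [-1.3, -0.1) ⇒ IN Λ
candidate 5: (m,n)=(-1,2) → π∥ = -1+2·τ ≈ 5.605551, π⊥ = -1+2·τ' ≈ -1.605551 ∉ [-1.3, -0.1) ⇒ out
candidate 6: (m,n)=(2,5) → π∥ = 2+5·τ ≈ 18.513878, π⊥ = 2+5·τ' ≈ 0.486122 ∉ [-1.3, -0.1) ⇒ out
candidate 7: (m,n)=(9,-18) → π∥ = 9-18·τ ≈ -50.449961, π⊥ = 9-18·τ' ≈ 14.449961 ∉ [-1.3, -0.1) ⇒ out
candidate 8: (m,n)=(3,13) → π∥ = 3+13·τ ≈ 45.936083, π⊥ = 3+13·τ' ≈ -0.936083 ∈ [-1.3, -0.1) ⇒ IN Λ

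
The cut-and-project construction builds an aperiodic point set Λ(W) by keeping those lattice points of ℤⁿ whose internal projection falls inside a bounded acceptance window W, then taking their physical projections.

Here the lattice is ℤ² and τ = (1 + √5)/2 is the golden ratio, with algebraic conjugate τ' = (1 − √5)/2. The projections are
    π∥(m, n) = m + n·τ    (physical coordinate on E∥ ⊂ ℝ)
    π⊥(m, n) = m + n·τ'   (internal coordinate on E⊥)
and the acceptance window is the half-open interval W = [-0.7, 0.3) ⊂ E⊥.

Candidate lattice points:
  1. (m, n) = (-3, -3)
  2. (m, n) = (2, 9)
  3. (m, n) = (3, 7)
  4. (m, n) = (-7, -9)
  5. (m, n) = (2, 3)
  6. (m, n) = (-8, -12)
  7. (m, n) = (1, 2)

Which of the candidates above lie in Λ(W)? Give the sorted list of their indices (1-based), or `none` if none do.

5, 6, 7

Compute τ' = (1−√5)/2 = -0.6180, so π⊥(m,n) = m -0.6180·n.
[1] lift (-3,-3): star map gives -1.1459; window check -0.7 ≤ -1.1459 < 0.3 is false → out
[2] lift (2,9): star map gives -3.5623; window check -0.7 ≤ -3.5623 < 0.3 is false → out
[3] lift (3,7): star map gives -1.3262; window check -0.7 ≤ -1.3262 < 0.3 is false → out
[4] lift (-7,-9): star map gives -1.4377; window check -0.7 ≤ -1.4377 < 0.3 is false → out
[5] lift (2,3): star map gives 0.1459; window check -0.7 ≤ 0.1459 < 0.3 is true → IN Λ
[6] lift (-8,-12): star map gives -0.5836; window check -0.7 ≤ -0.5836 < 0.3 is true → IN Λ
[7] lift (1,2): star map gives -0.2361; window check -0.7 ≤ -0.2361 < 0.3 is true → IN Λ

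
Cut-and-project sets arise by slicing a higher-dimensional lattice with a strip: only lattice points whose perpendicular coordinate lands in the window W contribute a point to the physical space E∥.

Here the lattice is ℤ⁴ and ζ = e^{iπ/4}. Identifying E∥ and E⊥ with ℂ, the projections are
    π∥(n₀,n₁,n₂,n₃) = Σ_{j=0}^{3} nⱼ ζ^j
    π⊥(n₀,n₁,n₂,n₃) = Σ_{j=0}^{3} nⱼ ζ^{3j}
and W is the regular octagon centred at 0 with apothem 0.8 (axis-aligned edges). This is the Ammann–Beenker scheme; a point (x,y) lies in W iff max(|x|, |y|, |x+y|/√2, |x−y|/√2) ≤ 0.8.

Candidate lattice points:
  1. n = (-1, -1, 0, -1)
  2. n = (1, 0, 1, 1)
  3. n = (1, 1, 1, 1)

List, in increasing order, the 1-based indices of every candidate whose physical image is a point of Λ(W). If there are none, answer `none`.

Internal map: ζ^{3j} for j=0..3 gives (1,0), (−√2/2,√2/2), (0,−1), (√2/2,√2/2).
candidate 1: n = (-1, -1, 0, -1) → π⊥ ≈ (-1.000000, -1.414214); max(|x|,|y|,|x±y|/√2) = 1.707107 > 0.8 ⇒ ∉ W
candidate 2: n = (1, 0, 1, 1) → π⊥ ≈ (+1.707107, -0.292893); max(|x|,|y|,|x±y|/√2) = 1.707107 > 0.8 ⇒ ∉ W
candidate 3: n = (1, 1, 1, 1) → π⊥ ≈ (+1.000000, +0.414214); max(|x|,|y|,|x±y|/√2) = 1.000000 > 0.8 ⇒ ∉ W

none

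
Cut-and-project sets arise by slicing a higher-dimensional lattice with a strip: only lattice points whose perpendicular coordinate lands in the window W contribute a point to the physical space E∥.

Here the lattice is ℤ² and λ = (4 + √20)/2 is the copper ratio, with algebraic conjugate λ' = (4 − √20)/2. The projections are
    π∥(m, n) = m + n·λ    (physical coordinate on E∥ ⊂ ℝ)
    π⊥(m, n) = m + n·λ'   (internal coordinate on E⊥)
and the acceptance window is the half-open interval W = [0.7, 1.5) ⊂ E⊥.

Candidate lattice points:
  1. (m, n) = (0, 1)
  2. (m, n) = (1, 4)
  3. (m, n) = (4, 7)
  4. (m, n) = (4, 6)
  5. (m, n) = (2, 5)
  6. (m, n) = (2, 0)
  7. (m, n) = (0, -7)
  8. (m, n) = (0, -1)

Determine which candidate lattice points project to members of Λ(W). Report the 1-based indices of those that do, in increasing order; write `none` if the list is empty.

5

λ' = (4−√20)/2 ≈ -0.23607.
candidate 1: (m,n)=(0,1) → π∥ = 0+1·λ ≈ 4.23607, π⊥ = 0+1·λ' ≈ -0.23607 ∉ [0.7, 1.5) ⇒ out
candidate 2: (m,n)=(1,4) → π∥ = 1+4·λ ≈ 17.94427, π⊥ = 1+4·λ' ≈ 0.05573 ∉ [0.7, 1.5) ⇒ out
candidate 3: (m,n)=(4,7) → π∥ = 4+7·λ ≈ 33.65248, π⊥ = 4+7·λ' ≈ 2.34752 ∉ [0.7, 1.5) ⇒ out
candidate 4: (m,n)=(4,6) → π∥ = 4+6·λ ≈ 29.41641, π⊥ = 4+6·λ' ≈ 2.58359 ∉ [0.7, 1.5) ⇒ out
candidate 5: (m,n)=(2,5) → π∥ = 2+5·λ ≈ 23.18034, π⊥ = 2+5·λ' ≈ 0.81966 ∈ [0.7, 1.5) ⇒ IN Λ
candidate 6: (m,n)=(2,0) → π∥ = 2+0·λ ≈ 2.00000, π⊥ = 2+0·λ' ≈ 2.00000 ∉ [0.7, 1.5) ⇒ out
candidate 7: (m,n)=(0,-7) → π∥ = 0-7·λ ≈ -29.65248, π⊥ = 0-7·λ' ≈ 1.65248 ∉ [0.7, 1.5) ⇒ out
candidate 8: (m,n)=(0,-1) → π∥ = 0-1·λ ≈ -4.23607, π⊥ = 0-1·λ' ≈ 0.23607 ∉ [0.7, 1.5) ⇒ out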